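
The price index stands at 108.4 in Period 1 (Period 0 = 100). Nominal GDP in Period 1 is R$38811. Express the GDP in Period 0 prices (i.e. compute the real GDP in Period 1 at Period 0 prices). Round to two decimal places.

35803.51

Real = Nominal ÷ (Index/100) = 38811 ÷ (108.4/100)
     = 38811 ÷ 1.084 = 35803.5055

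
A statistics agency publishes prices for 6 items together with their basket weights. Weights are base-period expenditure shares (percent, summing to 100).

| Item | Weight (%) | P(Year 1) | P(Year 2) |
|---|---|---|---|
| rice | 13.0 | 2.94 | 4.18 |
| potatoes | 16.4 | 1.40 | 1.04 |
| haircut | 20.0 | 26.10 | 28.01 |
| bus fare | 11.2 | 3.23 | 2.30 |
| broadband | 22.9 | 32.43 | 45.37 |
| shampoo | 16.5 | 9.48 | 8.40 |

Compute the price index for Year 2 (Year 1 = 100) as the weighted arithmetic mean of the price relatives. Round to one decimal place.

106.8

rice: 13.0 × (4.18/2.94) = 13.0 × 1.421769 = 18.4830
potatoes: 16.4 × (1.04/1.40) = 16.4 × 0.742857 = 12.1829
haircut: 20.0 × (28.01/26.10) = 20.0 × 1.073180 = 21.4636
bus fare: 11.2 × (2.30/3.23) = 11.2 × 0.712074 = 7.9752
broadband: 22.9 × (45.37/32.43) = 22.9 × 1.399013 = 32.0374
shampoo: 16.5 × (8.40/9.48) = 16.5 × 0.886076 = 14.6203
Index = Σ wᵢ·(p₁ᵢ/p₀ᵢ) = 18.4830 + 12.1829 + 21.4636 + 7.9752 + 32.0374 + 14.6203 = 106.7623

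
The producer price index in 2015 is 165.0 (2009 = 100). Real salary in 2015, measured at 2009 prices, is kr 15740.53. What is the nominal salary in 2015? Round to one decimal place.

25971.9

Nominal = Real × (Index/100) = 15740.53 × (165.0/100)
        = 15740.53 × 1.650 = 25971.8745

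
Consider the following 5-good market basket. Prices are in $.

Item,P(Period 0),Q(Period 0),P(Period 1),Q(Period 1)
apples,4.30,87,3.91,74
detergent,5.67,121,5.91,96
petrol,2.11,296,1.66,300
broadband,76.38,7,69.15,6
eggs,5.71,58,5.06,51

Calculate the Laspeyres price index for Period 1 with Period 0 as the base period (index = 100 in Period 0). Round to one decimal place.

91.1

Laspeyres price index uses base-period quantities as weights.
ΣP(Period 1)·Q(Period 0) = 3.91×87 + 5.91×121 + 1.66×296 + 69.15×7 + 5.06×58 = 340.17 + 715.11 + 491.36 + 484.05 + 293.48 = 2324.17
ΣP(Period 0)·Q(Period 0) = 4.30×87 + 5.67×121 + 2.11×296 + 76.38×7 + 5.71×58 = 374.1 + 686.07 + 624.56 + 534.66 + 331.18 = 2550.57
Index = 2324.17 / 2550.57 × 100 = 91.1236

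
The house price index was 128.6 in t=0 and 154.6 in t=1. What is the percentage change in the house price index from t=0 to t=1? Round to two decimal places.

Change = (154.6 − 128.6) / 128.6 × 100
       = 26.0 / 128.6 × 100 = 20.2177%

20.22%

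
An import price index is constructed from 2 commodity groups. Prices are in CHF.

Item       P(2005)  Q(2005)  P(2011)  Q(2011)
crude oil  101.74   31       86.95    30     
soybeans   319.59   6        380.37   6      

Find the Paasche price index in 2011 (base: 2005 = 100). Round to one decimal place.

Paasche price index uses current-period quantities as weights.
ΣP(2011)·Q(2011) = 86.95×30 + 380.37×6 = 2608.5 + 2282.22 = 4890.72
ΣP(2005)·Q(2011) = 101.74×30 + 319.59×6 = 3052.2 + 1917.54 = 4969.74
Index = 4890.72 / 4969.74 × 100 = 98.4100

98.4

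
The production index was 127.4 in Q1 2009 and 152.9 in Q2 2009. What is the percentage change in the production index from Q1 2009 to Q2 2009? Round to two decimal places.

20.02%

Change = (152.9 − 127.4) / 127.4 × 100
       = 25.5 / 127.4 × 100 = 20.0157%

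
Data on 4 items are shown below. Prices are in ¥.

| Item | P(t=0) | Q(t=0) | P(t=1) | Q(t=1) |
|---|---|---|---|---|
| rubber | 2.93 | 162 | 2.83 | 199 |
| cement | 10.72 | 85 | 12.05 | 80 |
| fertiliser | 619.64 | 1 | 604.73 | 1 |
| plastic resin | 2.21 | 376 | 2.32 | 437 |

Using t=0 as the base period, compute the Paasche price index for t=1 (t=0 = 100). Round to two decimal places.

103.95

Paasche price index uses current-period quantities as weights.
ΣP(t=1)·Q(t=1) = 2.83×199 + 12.05×80 + 604.73×1 + 2.32×437 = 563.17 + 964 + 604.73 + 1013.84 = 3145.74
ΣP(t=0)·Q(t=1) = 2.93×199 + 10.72×80 + 619.64×1 + 2.21×437 = 583.07 + 857.6 + 619.64 + 965.77 = 3026.08
Index = 3145.74 / 3026.08 × 100 = 103.9543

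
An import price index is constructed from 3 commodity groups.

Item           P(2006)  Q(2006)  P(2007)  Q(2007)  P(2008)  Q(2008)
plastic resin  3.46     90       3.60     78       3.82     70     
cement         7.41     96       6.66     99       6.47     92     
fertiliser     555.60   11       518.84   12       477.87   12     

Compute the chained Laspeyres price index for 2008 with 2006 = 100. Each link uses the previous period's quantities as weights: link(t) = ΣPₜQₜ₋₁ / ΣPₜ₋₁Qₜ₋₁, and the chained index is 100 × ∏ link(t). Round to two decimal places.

Link 2006→2007:
ΣP(2007)Q(2006) = 3.60×90 + 6.66×96 + 518.84×11 = 324 + 639.36 + 5707.24 = 6670.6
ΣP(2006)Q(2006) = 3.46×90 + 7.41×96 + 555.60×11 = 311.4 + 711.36 + 6111.6 = 7134.36
link = 6670.6/7134.36 = 0.934996
Link 2007→2008:
ΣP(2008)Q(2007) = 3.82×78 + 6.47×99 + 477.87×12 = 297.96 + 640.53 + 5734.44 = 6672.93
ΣP(2007)Q(2007) = 3.60×78 + 6.66×99 + 518.84×12 = 280.8 + 659.34 + 6226.08 = 7166.22
link = 6672.93/7166.22 = 0.931165
Chained index = 100 × 0.934996 × 0.931165 = 87.0635

87.06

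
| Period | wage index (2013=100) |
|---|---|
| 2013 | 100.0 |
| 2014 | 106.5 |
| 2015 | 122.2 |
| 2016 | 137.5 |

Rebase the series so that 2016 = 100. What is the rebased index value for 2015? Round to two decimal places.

88.87

Rebased(2015) = 122.2 / 137.5 × 100 = 88.8727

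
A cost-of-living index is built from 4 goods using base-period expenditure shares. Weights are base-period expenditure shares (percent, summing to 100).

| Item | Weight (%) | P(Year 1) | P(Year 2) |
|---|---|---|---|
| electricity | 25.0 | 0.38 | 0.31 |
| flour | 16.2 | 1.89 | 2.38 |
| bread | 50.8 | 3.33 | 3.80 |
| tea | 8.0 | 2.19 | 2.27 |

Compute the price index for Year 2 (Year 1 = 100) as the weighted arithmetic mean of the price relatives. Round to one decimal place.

electricity: 25.0 × (0.31/0.38) = 25.0 × 0.815789 = 20.3947
flour: 16.2 × (2.38/1.89) = 16.2 × 1.259259 = 20.4000
bread: 50.8 × (3.80/3.33) = 50.8 × 1.141141 = 57.9700
tea: 8.0 × (2.27/2.19) = 8.0 × 1.036530 = 8.2922
Index = Σ wᵢ·(p₁ᵢ/p₀ᵢ) = 20.3947 + 20.4000 + 57.9700 + 8.2922 = 107.0569

107.1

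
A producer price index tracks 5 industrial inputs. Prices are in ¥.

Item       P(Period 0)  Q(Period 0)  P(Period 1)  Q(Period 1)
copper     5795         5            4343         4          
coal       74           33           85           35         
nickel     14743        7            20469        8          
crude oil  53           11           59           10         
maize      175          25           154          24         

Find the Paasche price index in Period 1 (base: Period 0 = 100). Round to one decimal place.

126.9

Paasche price index uses current-period quantities as weights.
ΣP(Period 1)·Q(Period 1) = 4343×4 + 85×35 + 20469×8 + 59×10 + 154×24 = 17372 + 2975 + 163752 + 590 + 3696 = 188385
ΣP(Period 0)·Q(Period 1) = 5795×4 + 74×35 + 14743×8 + 53×10 + 175×24 = 23180 + 2590 + 117944 + 530 + 4200 = 148444
Index = 188385 / 148444 × 100 = 126.9064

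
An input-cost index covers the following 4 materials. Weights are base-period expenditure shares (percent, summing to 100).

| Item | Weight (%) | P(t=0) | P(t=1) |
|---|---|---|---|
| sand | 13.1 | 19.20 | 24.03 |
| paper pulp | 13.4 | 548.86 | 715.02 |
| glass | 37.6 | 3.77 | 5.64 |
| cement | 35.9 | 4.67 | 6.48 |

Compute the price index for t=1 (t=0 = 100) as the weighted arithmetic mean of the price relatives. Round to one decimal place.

139.9

sand: 13.1 × (24.03/19.20) = 13.1 × 1.251563 = 16.3955
paper pulp: 13.4 × (715.02/548.86) = 13.4 × 1.302737 = 17.4567
glass: 37.6 × (5.64/3.77) = 37.6 × 1.496021 = 56.2504
cement: 35.9 × (6.48/4.67) = 35.9 × 1.387580 = 49.8141
Index = Σ wᵢ·(p₁ᵢ/p₀ᵢ) = 16.3955 + 17.4567 + 56.2504 + 49.8141 = 139.9167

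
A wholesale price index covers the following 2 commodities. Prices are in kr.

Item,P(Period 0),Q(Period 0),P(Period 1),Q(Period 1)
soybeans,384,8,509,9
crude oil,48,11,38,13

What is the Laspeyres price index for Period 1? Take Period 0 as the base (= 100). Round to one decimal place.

Laspeyres price index uses base-period quantities as weights.
ΣP(Period 1)·Q(Period 0) = 509×8 + 38×11 = 4072 + 418 = 4490
ΣP(Period 0)·Q(Period 0) = 384×8 + 48×11 = 3072 + 528 = 3600
Index = 4490 / 3600 × 100 = 124.7222

124.7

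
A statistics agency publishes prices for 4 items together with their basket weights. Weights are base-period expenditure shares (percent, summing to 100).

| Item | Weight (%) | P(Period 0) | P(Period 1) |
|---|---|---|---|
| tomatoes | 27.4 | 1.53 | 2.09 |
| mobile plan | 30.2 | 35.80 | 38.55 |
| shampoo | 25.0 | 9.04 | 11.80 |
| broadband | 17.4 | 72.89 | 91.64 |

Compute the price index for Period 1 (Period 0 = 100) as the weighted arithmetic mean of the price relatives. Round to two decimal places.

124.46

tomatoes: 27.4 × (2.09/1.53) = 27.4 × 1.366013 = 37.4288
mobile plan: 30.2 × (38.55/35.80) = 30.2 × 1.076816 = 32.5198
shampoo: 25.0 × (11.80/9.04) = 25.0 × 1.305310 = 32.6327
broadband: 17.4 × (91.64/72.89) = 17.4 × 1.257237 = 21.8759
Index = Σ wᵢ·(p₁ᵢ/p₀ᵢ) = 37.4288 + 32.5198 + 32.6327 + 21.8759 = 124.4573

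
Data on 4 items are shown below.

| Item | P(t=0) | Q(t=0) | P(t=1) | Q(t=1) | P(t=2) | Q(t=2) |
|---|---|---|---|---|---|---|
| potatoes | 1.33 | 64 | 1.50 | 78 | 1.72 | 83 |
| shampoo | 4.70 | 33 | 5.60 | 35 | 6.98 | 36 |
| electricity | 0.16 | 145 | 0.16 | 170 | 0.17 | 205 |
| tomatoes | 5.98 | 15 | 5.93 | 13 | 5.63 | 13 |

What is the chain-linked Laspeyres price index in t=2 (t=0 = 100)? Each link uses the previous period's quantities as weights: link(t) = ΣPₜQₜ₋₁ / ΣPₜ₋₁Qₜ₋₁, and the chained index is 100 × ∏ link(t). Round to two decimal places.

128.15

Link t=0→t=1:
ΣP(t=1)Q(t=0) = 1.50×64 + 5.60×33 + 0.16×145 + 5.93×15 = 96 + 184.8 + 23.2 + 88.95 = 392.95
ΣP(t=0)Q(t=0) = 1.33×64 + 4.70×33 + 0.16×145 + 5.98×15 = 85.12 + 155.1 + 23.2 + 89.7 = 353.12
link = 392.95/353.12 = 1.112795
Link t=1→t=2:
ΣP(t=2)Q(t=1) = 1.72×78 + 6.98×35 + 0.17×170 + 5.63×13 = 134.16 + 244.3 + 28.9 + 73.19 = 480.55
ΣP(t=1)Q(t=1) = 1.50×78 + 5.60×35 + 0.16×170 + 5.93×13 = 117 + 196 + 27.2 + 77.09 = 417.29
link = 480.55/417.29 = 1.151597
Chained index = 100 × 1.112795 × 1.151597 = 128.1491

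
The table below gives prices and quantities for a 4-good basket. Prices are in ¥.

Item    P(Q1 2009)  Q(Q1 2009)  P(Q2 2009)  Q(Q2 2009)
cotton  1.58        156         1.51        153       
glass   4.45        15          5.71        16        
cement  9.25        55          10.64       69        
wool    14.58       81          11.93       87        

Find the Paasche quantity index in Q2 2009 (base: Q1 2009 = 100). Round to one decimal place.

Paasche quantity index uses current-period prices as weights.
ΣP(Q2 2009)·Q(Q2 2009) = 1.51×153 + 5.71×16 + 10.64×69 + 11.93×87 = 231.03 + 91.36 + 734.16 + 1037.91 = 2094.46
ΣP(Q2 2009)·Q(Q1 2009) = 1.51×156 + 5.71×15 + 10.64×55 + 11.93×81 = 235.56 + 85.65 + 585.2 + 966.33 = 1872.74
Index = 2094.46 / 1872.74 × 100 = 111.8393

111.8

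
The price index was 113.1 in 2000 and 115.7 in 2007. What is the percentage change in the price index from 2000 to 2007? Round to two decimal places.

Change = (115.7 − 113.1) / 113.1 × 100
       = 2.6 / 113.1 × 100 = 2.2989%

2.30%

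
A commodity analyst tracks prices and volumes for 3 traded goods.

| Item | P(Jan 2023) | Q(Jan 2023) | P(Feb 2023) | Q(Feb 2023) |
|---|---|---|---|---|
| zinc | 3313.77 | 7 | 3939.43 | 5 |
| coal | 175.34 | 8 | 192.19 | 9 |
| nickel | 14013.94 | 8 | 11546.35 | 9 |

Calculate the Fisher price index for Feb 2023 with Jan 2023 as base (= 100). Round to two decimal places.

87.87

Laspeyres component (base-period weights):
ΣP(Feb 2023)Q(Jan 2023) = 3939.43×7 + 192.19×8 + 11546.35×8 = 27576.01 + 1537.52 + 92370.8 = 121484.33
ΣP(Jan 2023)Q(Jan 2023) = 3313.77×7 + 175.34×8 + 14013.94×8 = 23196.39 + 1402.72 + 112111.52 = 136710.63
L = 121484.33 / 136710.63 × 100 = 88.8624
Paasche component (current-period weights):
ΣP(Feb 2023)Q(Feb 2023) = 3939.43×5 + 192.19×9 + 11546.35×9 = 19697.15 + 1729.71 + 103917.15 = 125344.01
ΣP(Jan 2023)Q(Feb 2023) = 3313.77×5 + 175.34×9 + 14013.94×9 = 16568.85 + 1578.06 + 126125.46 = 144272.37
P = 125344.01 / 144272.37 × 100 = 86.8801
Fisher = √(L × P) = √(88.8624 × 86.8801) = 87.8657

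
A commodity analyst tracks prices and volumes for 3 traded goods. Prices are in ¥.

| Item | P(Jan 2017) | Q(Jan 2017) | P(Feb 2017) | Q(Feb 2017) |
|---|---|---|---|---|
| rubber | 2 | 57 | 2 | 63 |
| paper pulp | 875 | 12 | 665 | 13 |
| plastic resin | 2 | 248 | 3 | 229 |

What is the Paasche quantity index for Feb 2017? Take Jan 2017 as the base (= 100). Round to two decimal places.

Paasche quantity index uses current-period prices as weights.
ΣP(Feb 2017)·Q(Feb 2017) = 2×63 + 665×13 + 3×229 = 126 + 8645 + 687 = 9458
ΣP(Feb 2017)·Q(Jan 2017) = 2×57 + 665×12 + 3×248 = 114 + 7980 + 744 = 8838
Index = 9458 / 8838 × 100 = 107.0152

107.02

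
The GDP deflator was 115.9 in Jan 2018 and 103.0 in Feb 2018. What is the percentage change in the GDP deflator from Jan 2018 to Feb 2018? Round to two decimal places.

Change = (103.0 − 115.9) / 115.9 × 100
       = -12.9 / 115.9 × 100 = -11.1303%

-11.13%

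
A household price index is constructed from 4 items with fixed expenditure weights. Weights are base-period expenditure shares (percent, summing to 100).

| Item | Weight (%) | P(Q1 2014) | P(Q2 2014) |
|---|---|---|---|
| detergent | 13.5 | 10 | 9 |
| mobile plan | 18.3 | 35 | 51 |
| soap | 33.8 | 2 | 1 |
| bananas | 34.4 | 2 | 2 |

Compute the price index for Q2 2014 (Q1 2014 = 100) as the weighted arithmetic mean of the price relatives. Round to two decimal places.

detergent: 13.5 × (9/10) = 13.5 × 0.900000 = 12.1500
mobile plan: 18.3 × (51/35) = 18.3 × 1.457143 = 26.6657
soap: 33.8 × (1/2) = 33.8 × 0.500000 = 16.9000
bananas: 34.4 × (2/2) = 34.4 × 1.000000 = 34.4000
Index = Σ wᵢ·(p₁ᵢ/p₀ᵢ) = 12.1500 + 26.6657 + 16.9000 + 34.4000 = 90.1157

90.12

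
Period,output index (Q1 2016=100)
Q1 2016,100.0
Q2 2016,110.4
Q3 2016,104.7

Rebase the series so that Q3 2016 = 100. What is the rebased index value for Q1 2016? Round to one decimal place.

95.5

Rebased(Q1 2016) = 100.0 / 104.7 × 100 = 95.5110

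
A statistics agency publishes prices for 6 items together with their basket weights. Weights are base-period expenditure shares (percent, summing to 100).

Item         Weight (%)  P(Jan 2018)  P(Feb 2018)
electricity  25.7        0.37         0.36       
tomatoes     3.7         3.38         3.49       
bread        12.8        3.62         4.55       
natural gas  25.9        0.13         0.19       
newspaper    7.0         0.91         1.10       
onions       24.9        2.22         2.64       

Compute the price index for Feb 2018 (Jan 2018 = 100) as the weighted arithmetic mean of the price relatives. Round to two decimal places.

electricity: 25.7 × (0.36/0.37) = 25.7 × 0.972973 = 25.0054
tomatoes: 3.7 × (3.49/3.38) = 3.7 × 1.032544 = 3.8204
bread: 12.8 × (4.55/3.62) = 12.8 × 1.256906 = 16.0884
natural gas: 25.9 × (0.19/0.13) = 25.9 × 1.461538 = 37.8538
newspaper: 7.0 × (1.10/0.91) = 7.0 × 1.208791 = 8.4615
onions: 24.9 × (2.64/2.22) = 24.9 × 1.189189 = 29.6108
Index = Σ wᵢ·(p₁ᵢ/p₀ᵢ) = 25.0054 + 3.8204 + 16.0884 + 37.8538 + 8.4615 + 29.6108 = 120.8404

120.84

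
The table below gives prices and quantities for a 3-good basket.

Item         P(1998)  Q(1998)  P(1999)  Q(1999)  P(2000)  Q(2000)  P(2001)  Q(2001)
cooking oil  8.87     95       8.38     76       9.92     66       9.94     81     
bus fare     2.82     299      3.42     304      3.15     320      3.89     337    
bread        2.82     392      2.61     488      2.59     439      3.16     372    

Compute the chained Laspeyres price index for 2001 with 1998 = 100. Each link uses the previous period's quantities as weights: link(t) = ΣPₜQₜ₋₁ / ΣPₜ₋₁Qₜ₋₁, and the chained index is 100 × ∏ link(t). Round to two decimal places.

120.59

Link 1998→1999:
ΣP(1999)Q(1998) = 8.38×95 + 3.42×299 + 2.61×392 = 796.1 + 1022.58 + 1023.12 = 2841.8
ΣP(1998)Q(1998) = 8.87×95 + 2.82×299 + 2.82×392 = 842.65 + 843.18 + 1105.44 = 2791.27
link = 2841.8/2791.27 = 1.018103
Link 1999→2000:
ΣP(2000)Q(1999) = 9.92×76 + 3.15×304 + 2.59×488 = 753.92 + 957.6 + 1263.92 = 2975.44
ΣP(1999)Q(1999) = 8.38×76 + 3.42×304 + 2.61×488 = 636.88 + 1039.68 + 1273.68 = 2950.24
link = 2975.44/2950.24 = 1.008542
Link 2000→2001:
ΣP(2001)Q(2000) = 9.94×66 + 3.89×320 + 3.16×439 = 656.04 + 1244.8 + 1387.24 = 3288.08
ΣP(2000)Q(2000) = 9.92×66 + 3.15×320 + 2.59×439 = 654.72 + 1008 + 1137.01 = 2799.73
link = 3288.08/2799.73 = 1.174428
Chained index = 100 × 1.018103 × 1.008542 × 1.174428 = 120.5901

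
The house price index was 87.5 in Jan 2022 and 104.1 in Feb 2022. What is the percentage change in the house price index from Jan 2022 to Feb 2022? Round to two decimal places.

18.97%

Change = (104.1 − 87.5) / 87.5 × 100
       = 16.6 / 87.5 × 100 = 18.9714%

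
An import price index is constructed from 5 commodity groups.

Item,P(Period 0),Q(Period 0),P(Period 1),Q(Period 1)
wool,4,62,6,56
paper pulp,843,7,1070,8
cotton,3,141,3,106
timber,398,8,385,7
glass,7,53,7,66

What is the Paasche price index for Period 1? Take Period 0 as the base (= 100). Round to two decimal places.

Paasche price index uses current-period quantities as weights.
ΣP(Period 1)·Q(Period 1) = 6×56 + 1070×8 + 3×106 + 385×7 + 7×66 = 336 + 8560 + 318 + 2695 + 462 = 12371
ΣP(Period 0)·Q(Period 1) = 4×56 + 843×8 + 3×106 + 398×7 + 7×66 = 224 + 6744 + 318 + 2786 + 462 = 10534
Index = 12371 / 10534 × 100 = 117.4388

117.44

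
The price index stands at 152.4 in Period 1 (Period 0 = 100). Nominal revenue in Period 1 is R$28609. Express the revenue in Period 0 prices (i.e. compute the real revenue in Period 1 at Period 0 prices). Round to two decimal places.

18772.31

Real = Nominal ÷ (Index/100) = 28609 ÷ (152.4/100)
     = 28609 ÷ 1.524 = 18772.3097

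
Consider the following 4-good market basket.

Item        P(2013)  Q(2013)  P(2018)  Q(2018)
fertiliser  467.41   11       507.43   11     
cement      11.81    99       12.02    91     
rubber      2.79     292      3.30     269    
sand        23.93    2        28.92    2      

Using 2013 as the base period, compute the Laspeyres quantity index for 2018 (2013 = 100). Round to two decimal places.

Laspeyres quantity index uses base-period prices as weights.
ΣP(2013)·Q(2018) = 467.41×11 + 11.81×91 + 2.79×269 + 23.93×2 = 5141.51 + 1074.71 + 750.51 + 47.86 = 7014.59
ΣP(2013)·Q(2013) = 467.41×11 + 11.81×99 + 2.79×292 + 23.93×2 = 5141.51 + 1169.19 + 814.68 + 47.86 = 7173.24
Index = 7014.59 / 7173.24 × 100 = 97.7883

97.79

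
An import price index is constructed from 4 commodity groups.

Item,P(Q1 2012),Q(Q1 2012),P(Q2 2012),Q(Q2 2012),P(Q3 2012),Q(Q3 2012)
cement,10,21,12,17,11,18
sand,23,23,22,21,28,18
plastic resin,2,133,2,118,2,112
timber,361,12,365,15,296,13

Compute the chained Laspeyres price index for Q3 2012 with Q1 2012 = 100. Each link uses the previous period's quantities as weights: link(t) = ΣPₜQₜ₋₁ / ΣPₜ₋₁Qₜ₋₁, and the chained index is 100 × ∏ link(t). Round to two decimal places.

Link Q1 2012→Q2 2012:
ΣP(Q2 2012)Q(Q1 2012) = 12×21 + 22×23 + 2×133 + 365×12 = 252 + 506 + 266 + 4380 = 5404
ΣP(Q1 2012)Q(Q1 2012) = 10×21 + 23×23 + 2×133 + 361×12 = 210 + 529 + 266 + 4332 = 5337
link = 5404/5337 = 1.012554
Link Q2 2012→Q3 2012:
ΣP(Q3 2012)Q(Q2 2012) = 11×17 + 28×21 + 2×118 + 296×15 = 187 + 588 + 236 + 4440 = 5451
ΣP(Q2 2012)Q(Q2 2012) = 12×17 + 22×21 + 2×118 + 365×15 = 204 + 462 + 236 + 5475 = 6377
link = 5451/6377 = 0.854791
Chained index = 100 × 1.012554 × 0.854791 = 86.5522

86.55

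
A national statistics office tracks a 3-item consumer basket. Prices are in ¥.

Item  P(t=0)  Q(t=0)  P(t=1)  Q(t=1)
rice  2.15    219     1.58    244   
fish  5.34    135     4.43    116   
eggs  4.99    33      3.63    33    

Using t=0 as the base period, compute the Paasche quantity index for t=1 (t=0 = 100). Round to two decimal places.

Paasche quantity index uses current-period prices as weights.
ΣP(t=1)·Q(t=1) = 1.58×244 + 4.43×116 + 3.63×33 = 385.52 + 513.88 + 119.79 = 1019.19
ΣP(t=1)·Q(t=0) = 1.58×219 + 4.43×135 + 3.63×33 = 346.02 + 598.05 + 119.79 = 1063.86
Index = 1019.19 / 1063.86 × 100 = 95.8011

95.80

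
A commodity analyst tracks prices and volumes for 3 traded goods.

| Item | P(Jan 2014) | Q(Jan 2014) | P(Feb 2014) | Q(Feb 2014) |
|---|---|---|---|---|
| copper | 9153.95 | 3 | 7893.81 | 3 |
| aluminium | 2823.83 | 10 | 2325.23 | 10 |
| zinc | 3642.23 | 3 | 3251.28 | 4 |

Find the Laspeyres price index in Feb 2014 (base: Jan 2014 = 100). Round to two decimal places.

85.08

Laspeyres price index uses base-period quantities as weights.
ΣP(Feb 2014)·Q(Jan 2014) = 7893.81×3 + 2325.23×10 + 3251.28×3 = 23681.43 + 23252.3 + 9753.84 = 56687.57
ΣP(Jan 2014)·Q(Jan 2014) = 9153.95×3 + 2823.83×10 + 3642.23×3 = 27461.85 + 28238.3 + 10926.69 = 66626.84
Index = 56687.57 / 66626.84 × 100 = 85.0822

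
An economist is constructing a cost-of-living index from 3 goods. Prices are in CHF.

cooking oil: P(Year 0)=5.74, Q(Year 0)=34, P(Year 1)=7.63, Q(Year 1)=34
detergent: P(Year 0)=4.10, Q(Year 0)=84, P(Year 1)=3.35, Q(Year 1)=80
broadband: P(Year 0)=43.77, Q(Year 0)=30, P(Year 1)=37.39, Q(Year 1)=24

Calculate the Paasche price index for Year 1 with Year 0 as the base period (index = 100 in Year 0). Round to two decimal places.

Paasche price index uses current-period quantities as weights.
ΣP(Year 1)·Q(Year 1) = 7.63×34 + 3.35×80 + 37.39×24 = 259.42 + 268 + 897.36 = 1424.78
ΣP(Year 0)·Q(Year 1) = 5.74×34 + 4.10×80 + 43.77×24 = 195.16 + 328 + 1050.48 = 1573.64
Index = 1424.78 / 1573.64 × 100 = 90.5404

90.54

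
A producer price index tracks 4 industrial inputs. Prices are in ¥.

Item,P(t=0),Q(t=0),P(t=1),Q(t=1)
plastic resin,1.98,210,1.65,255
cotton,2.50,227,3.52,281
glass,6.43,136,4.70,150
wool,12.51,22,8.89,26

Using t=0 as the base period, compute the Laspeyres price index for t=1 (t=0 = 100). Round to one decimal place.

Laspeyres price index uses base-period quantities as weights.
ΣP(t=1)·Q(t=0) = 1.65×210 + 3.52×227 + 4.70×136 + 8.89×22 = 346.5 + 799.04 + 639.2 + 195.58 = 1980.32
ΣP(t=0)·Q(t=0) = 1.98×210 + 2.50×227 + 6.43×136 + 12.51×22 = 415.8 + 567.5 + 874.48 + 275.22 = 2133
Index = 1980.32 / 2133 × 100 = 92.8420

92.8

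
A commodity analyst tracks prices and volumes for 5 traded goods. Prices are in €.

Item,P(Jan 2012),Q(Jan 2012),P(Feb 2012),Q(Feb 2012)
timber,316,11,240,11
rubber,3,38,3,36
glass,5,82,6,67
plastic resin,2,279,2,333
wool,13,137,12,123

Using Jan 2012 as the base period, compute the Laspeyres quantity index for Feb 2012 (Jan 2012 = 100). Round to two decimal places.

97.55

Laspeyres quantity index uses base-period prices as weights.
ΣP(Jan 2012)·Q(Feb 2012) = 316×11 + 3×36 + 5×67 + 2×333 + 13×123 = 3476 + 108 + 335 + 666 + 1599 = 6184
ΣP(Jan 2012)·Q(Jan 2012) = 316×11 + 3×38 + 5×82 + 2×279 + 13×137 = 3476 + 114 + 410 + 558 + 1781 = 6339
Index = 6184 / 6339 × 100 = 97.5548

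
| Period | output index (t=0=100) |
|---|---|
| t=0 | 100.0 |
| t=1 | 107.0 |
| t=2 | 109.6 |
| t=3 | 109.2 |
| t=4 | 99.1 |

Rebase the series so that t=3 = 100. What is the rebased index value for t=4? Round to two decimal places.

Rebased(t=4) = 99.1 / 109.2 × 100 = 90.7509

90.75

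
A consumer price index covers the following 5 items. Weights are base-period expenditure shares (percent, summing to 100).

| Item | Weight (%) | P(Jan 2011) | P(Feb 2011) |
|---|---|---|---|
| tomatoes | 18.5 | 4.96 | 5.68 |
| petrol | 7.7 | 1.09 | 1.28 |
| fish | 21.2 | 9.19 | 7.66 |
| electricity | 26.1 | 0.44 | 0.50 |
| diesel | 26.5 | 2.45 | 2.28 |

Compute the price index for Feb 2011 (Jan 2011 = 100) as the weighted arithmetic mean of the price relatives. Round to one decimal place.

102.2

tomatoes: 18.5 × (5.68/4.96) = 18.5 × 1.145161 = 21.1855
petrol: 7.7 × (1.28/1.09) = 7.7 × 1.174312 = 9.0422
fish: 21.2 × (7.66/9.19) = 21.2 × 0.833515 = 17.6705
electricity: 26.1 × (0.50/0.44) = 26.1 × 1.136364 = 29.6591
diesel: 26.5 × (2.28/2.45) = 26.5 × 0.930612 = 24.6612
Index = Σ wᵢ·(p₁ᵢ/p₀ᵢ) = 21.1855 + 9.0422 + 17.6705 + 29.6591 + 24.6612 = 102.2185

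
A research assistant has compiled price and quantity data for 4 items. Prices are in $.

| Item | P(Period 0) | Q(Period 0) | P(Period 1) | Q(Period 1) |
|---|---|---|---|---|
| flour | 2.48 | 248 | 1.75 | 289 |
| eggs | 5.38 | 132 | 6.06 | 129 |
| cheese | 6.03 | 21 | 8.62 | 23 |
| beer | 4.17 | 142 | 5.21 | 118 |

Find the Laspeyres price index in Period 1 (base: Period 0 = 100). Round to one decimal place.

Laspeyres price index uses base-period quantities as weights.
ΣP(Period 1)·Q(Period 0) = 1.75×248 + 6.06×132 + 8.62×21 + 5.21×142 = 434 + 799.92 + 181.02 + 739.82 = 2154.76
ΣP(Period 0)·Q(Period 0) = 2.48×248 + 5.38×132 + 6.03×21 + 4.17×142 = 615.04 + 710.16 + 126.63 + 592.14 = 2043.97
Index = 2154.76 / 2043.97 × 100 = 105.4203

105.4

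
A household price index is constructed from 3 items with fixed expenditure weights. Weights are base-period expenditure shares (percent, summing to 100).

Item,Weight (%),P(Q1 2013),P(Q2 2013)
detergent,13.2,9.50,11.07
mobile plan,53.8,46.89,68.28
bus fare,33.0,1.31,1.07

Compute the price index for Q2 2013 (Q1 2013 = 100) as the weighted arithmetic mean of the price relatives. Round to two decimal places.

detergent: 13.2 × (11.07/9.50) = 13.2 × 1.165263 = 15.3815
mobile plan: 53.8 × (68.28/46.89) = 53.8 × 1.456174 = 78.3422
bus fare: 33.0 × (1.07/1.31) = 33.0 × 0.816794 = 26.9542
Index = Σ wᵢ·(p₁ᵢ/p₀ᵢ) = 15.3815 + 78.3422 + 26.9542 = 120.6778

120.68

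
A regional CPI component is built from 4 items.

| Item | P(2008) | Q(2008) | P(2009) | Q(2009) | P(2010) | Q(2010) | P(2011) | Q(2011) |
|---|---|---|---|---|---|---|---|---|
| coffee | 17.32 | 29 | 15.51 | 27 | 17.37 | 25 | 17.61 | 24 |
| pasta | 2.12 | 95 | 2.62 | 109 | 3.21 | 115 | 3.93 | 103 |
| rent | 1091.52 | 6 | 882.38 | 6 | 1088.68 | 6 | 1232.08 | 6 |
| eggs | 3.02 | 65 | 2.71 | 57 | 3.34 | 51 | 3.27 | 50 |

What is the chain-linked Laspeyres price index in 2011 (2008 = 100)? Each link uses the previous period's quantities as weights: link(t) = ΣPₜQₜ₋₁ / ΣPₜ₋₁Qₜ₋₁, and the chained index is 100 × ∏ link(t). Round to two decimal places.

114.29

Link 2008→2009:
ΣP(2009)Q(2008) = 15.51×29 + 2.62×95 + 882.38×6 + 2.71×65 = 449.79 + 248.9 + 5294.28 + 176.15 = 6169.12
ΣP(2008)Q(2008) = 17.32×29 + 2.12×95 + 1091.52×6 + 3.02×65 = 502.28 + 201.4 + 6549.12 + 196.3 = 7449.1
link = 6169.12/7449.1 = 0.828170
Link 2009→2010:
ΣP(2010)Q(2009) = 17.37×27 + 3.21×109 + 1088.68×6 + 3.34×57 = 468.99 + 349.89 + 6532.08 + 190.38 = 7541.34
ΣP(2009)Q(2009) = 15.51×27 + 2.62×109 + 882.38×6 + 2.71×57 = 418.77 + 285.58 + 5294.28 + 154.47 = 6153.1
link = 7541.34/6153.1 = 1.225616
Link 2010→2011:
ΣP(2011)Q(2010) = 17.61×25 + 3.93×115 + 1232.08×6 + 3.27×51 = 440.25 + 451.95 + 7392.48 + 166.77 = 8451.45
ΣP(2010)Q(2010) = 17.37×25 + 3.21×115 + 1088.68×6 + 3.34×51 = 434.25 + 369.15 + 6532.08 + 170.34 = 7505.82
link = 8451.45/7505.82 = 1.125986
Chained index = 100 × 0.828170 × 1.225616 × 1.125986 = 114.2897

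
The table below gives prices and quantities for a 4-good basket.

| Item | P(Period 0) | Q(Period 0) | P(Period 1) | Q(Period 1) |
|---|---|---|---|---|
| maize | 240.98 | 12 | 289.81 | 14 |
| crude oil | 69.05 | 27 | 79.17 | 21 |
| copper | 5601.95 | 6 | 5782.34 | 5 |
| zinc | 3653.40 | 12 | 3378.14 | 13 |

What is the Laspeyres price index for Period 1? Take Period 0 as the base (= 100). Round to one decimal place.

Laspeyres price index uses base-period quantities as weights.
ΣP(Period 1)·Q(Period 0) = 289.81×12 + 79.17×27 + 5782.34×6 + 3378.14×12 = 3477.72 + 2137.59 + 34694.04 + 40537.68 = 80847.03
ΣP(Period 0)·Q(Period 0) = 240.98×12 + 69.05×27 + 5601.95×6 + 3653.40×12 = 2891.76 + 1864.35 + 33611.7 + 43840.8 = 82208.61
Index = 80847.03 / 82208.61 × 100 = 98.3438

98.3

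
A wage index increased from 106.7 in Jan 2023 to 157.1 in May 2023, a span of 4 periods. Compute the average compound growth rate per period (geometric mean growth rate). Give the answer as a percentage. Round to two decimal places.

Growth factor = (157.1/106.7)^(1/4) = (1.472352)^(1/4) = 1.101547
Growth rate = 1.101547 − 1 = 0.101547 = 10.1547%

10.15%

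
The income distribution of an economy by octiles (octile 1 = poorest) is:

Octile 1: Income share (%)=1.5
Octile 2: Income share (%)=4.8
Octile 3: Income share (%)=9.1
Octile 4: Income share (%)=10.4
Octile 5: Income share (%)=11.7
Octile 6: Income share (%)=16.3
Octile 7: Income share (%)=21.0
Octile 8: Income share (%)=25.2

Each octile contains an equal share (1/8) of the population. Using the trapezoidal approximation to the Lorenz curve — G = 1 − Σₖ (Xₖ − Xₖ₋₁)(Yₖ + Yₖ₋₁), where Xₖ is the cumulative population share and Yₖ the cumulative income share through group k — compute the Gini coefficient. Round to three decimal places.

0.337

Cumulative income shares Yₖ: 0.0150, 0.0630, 0.1540, 0.2580, 0.3750, 0.5380, 0.7480, 1.0000
Σ (Xₖ−Xₖ₋₁)(Yₖ+Yₖ₋₁) = (1/8)(0.0150+0.0000) + (1/8)(0.0630+0.0150) + (1/8)(0.1540+0.0630) + (1/8)(0.2580+0.1540) + (1/8)(0.3750+0.2580) + (1/8)(0.5380+0.3750) + (1/8)(0.7480+0.5380) + (1/8)(1.0000+0.7480)
  = 0.0019 + 0.0097 + 0.0271 + 0.0515 + 0.0791 + 0.1141 + 0.1608 + 0.2185 = 0.6628
G = 1 − 0.6628 = 0.3372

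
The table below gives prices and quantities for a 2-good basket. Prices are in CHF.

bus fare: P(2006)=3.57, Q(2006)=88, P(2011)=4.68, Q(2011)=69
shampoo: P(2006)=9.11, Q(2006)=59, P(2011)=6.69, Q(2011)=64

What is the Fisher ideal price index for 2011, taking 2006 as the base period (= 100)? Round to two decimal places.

92.61

Laspeyres component (base-period weights):
ΣP(2011)Q(2006) = 4.68×88 + 6.69×59 = 411.84 + 394.71 = 806.55
ΣP(2006)Q(2006) = 3.57×88 + 9.11×59 = 314.16 + 537.49 = 851.65
L = 806.55 / 851.65 × 100 = 94.7044
Paasche component (current-period weights):
ΣP(2011)Q(2011) = 4.68×69 + 6.69×64 = 322.92 + 428.16 = 751.08
ΣP(2006)Q(2011) = 3.57×69 + 9.11×64 = 246.33 + 583.04 = 829.37
P = 751.08 / 829.37 × 100 = 90.5603
Fisher = √(L × P) = √(94.7044 × 90.5603) = 92.6092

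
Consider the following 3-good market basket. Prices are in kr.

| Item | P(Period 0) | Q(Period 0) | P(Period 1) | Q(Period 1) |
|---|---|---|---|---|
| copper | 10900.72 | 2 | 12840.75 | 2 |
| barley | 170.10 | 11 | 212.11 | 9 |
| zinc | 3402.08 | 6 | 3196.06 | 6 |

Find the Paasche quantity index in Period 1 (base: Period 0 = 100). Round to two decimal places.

Paasche quantity index uses current-period prices as weights.
ΣP(Period 1)·Q(Period 1) = 12840.75×2 + 212.11×9 + 3196.06×6 = 25681.5 + 1908.99 + 19176.36 = 46766.85
ΣP(Period 1)·Q(Period 0) = 12840.75×2 + 212.11×11 + 3196.06×6 = 25681.5 + 2333.21 + 19176.36 = 47191.07
Index = 46766.85 / 47191.07 × 100 = 99.1011

99.10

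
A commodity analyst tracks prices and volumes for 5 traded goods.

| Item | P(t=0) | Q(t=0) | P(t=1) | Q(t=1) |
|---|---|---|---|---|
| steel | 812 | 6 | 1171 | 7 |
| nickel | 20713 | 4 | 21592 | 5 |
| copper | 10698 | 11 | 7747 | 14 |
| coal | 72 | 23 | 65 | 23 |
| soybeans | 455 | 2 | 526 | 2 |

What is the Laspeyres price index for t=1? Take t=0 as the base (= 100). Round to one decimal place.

Laspeyres price index uses base-period quantities as weights.
ΣP(t=1)·Q(t=0) = 1171×6 + 21592×4 + 7747×11 + 65×23 + 526×2 = 7026 + 86368 + 85217 + 1495 + 1052 = 181158
ΣP(t=0)·Q(t=0) = 812×6 + 20713×4 + 10698×11 + 72×23 + 455×2 = 4872 + 82852 + 117678 + 1656 + 910 = 207968
Index = 181158 / 207968 × 100 = 87.1086

87.1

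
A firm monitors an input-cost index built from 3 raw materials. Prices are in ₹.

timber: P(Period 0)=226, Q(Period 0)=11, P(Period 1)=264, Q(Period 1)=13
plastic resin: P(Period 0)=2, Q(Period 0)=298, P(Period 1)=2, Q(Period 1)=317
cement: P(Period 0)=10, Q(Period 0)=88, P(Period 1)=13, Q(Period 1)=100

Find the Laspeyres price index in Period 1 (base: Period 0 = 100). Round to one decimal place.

117.2

Laspeyres price index uses base-period quantities as weights.
ΣP(Period 1)·Q(Period 0) = 264×11 + 2×298 + 13×88 = 2904 + 596 + 1144 = 4644
ΣP(Period 0)·Q(Period 0) = 226×11 + 2×298 + 10×88 = 2486 + 596 + 880 = 3962
Index = 4644 / 3962 × 100 = 117.2135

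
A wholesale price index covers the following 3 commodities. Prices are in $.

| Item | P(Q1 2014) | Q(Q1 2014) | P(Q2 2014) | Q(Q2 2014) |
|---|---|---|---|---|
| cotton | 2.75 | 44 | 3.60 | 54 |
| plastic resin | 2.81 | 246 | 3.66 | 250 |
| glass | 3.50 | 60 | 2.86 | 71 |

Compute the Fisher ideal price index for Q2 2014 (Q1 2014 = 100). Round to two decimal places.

Laspeyres component (base-period weights):
ΣP(Q2 2014)Q(Q1 2014) = 3.60×44 + 3.66×246 + 2.86×60 = 158.4 + 900.36 + 171.6 = 1230.36
ΣP(Q1 2014)Q(Q1 2014) = 2.75×44 + 2.81×246 + 3.50×60 = 121 + 691.26 + 210 = 1022.26
L = 1230.36 / 1022.26 × 100 = 120.3569
Paasche component (current-period weights):
ΣP(Q2 2014)Q(Q2 2014) = 3.60×54 + 3.66×250 + 2.86×71 = 194.4 + 915 + 203.06 = 1312.46
ΣP(Q1 2014)Q(Q2 2014) = 2.75×54 + 2.81×250 + 3.50×71 = 148.5 + 702.5 + 248.5 = 1099.5
P = 1312.46 / 1099.5 × 100 = 119.3688
Fisher = √(L × P) = √(120.3569 × 119.3688) = 119.8618

119.86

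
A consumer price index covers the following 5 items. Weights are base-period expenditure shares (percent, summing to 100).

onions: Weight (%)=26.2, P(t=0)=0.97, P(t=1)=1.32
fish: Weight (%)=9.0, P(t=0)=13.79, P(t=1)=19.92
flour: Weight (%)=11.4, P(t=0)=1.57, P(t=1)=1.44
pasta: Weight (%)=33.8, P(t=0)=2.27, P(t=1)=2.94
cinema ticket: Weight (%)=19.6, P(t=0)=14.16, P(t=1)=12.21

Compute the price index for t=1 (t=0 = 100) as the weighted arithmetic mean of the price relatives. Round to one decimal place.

onions: 26.2 × (1.32/0.97) = 26.2 × 1.360825 = 35.6536
fish: 9.0 × (19.92/13.79) = 9.0 × 1.444525 = 13.0007
flour: 11.4 × (1.44/1.57) = 11.4 × 0.917197 = 10.4561
pasta: 33.8 × (2.94/2.27) = 33.8 × 1.295154 = 43.7762
cinema ticket: 19.6 × (12.21/14.16) = 19.6 × 0.862288 = 16.9008
Index = Σ wᵢ·(p₁ᵢ/p₀ᵢ) = 35.6536 + 13.0007 + 10.4561 + 43.7762 + 16.9008 = 119.7874

119.8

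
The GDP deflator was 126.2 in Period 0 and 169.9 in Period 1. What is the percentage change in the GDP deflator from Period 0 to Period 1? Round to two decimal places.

34.63%

Change = (169.9 − 126.2) / 126.2 × 100
       = 43.7 / 126.2 × 100 = 34.6276%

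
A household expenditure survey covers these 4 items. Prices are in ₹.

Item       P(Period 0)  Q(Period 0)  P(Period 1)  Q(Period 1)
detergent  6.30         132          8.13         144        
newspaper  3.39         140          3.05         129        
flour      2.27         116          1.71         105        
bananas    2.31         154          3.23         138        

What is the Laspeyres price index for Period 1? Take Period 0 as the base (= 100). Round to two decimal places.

114.06

Laspeyres price index uses base-period quantities as weights.
ΣP(Period 1)·Q(Period 0) = 8.13×132 + 3.05×140 + 1.71×116 + 3.23×154 = 1073.16 + 427 + 198.36 + 497.42 = 2195.94
ΣP(Period 0)·Q(Period 0) = 6.30×132 + 3.39×140 + 2.27×116 + 2.31×154 = 831.6 + 474.6 + 263.32 + 355.74 = 1925.26
Index = 2195.94 / 1925.26 × 100 = 114.0594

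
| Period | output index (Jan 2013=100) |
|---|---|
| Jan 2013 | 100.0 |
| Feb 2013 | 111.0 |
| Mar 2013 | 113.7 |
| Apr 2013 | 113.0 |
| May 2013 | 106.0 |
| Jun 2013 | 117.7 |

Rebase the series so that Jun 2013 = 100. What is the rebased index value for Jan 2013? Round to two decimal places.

Rebased(Jan 2013) = 100.0 / 117.7 × 100 = 84.9618

84.96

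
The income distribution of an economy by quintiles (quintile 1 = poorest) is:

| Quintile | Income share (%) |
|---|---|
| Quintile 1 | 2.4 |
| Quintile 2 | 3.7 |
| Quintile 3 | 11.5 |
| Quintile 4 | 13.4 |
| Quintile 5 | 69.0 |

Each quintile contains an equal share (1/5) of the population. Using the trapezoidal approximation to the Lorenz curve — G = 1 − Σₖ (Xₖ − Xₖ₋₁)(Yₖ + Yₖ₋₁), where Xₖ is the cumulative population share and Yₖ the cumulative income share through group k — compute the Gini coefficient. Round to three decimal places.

0.572

Cumulative income shares Yₖ: 0.0240, 0.0610, 0.1760, 0.3100, 1.0000
Σ (Xₖ−Xₖ₋₁)(Yₖ+Yₖ₋₁) = (1/5)(0.0240+0.0000) + (1/5)(0.0610+0.0240) + (1/5)(0.1760+0.0610) + (1/5)(0.3100+0.1760) + (1/5)(1.0000+0.3100)
  = 0.0048 + 0.0170 + 0.0474 + 0.0972 + 0.2620 = 0.4284
G = 1 − 0.4284 = 0.5716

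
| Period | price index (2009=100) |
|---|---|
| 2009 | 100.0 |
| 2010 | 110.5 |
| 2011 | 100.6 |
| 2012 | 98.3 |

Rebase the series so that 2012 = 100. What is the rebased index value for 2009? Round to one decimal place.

Rebased(2009) = 100.0 / 98.3 × 100 = 101.7294

101.7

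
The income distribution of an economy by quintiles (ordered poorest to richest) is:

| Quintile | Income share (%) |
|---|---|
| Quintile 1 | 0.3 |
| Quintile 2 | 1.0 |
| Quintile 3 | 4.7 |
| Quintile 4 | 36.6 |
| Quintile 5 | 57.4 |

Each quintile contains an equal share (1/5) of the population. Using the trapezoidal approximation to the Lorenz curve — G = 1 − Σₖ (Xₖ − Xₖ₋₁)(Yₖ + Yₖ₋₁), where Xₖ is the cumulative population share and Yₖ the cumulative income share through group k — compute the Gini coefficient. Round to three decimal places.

0.599

Cumulative income shares Yₖ: 0.0030, 0.0130, 0.0600, 0.4260, 1.0000
Σ (Xₖ−Xₖ₋₁)(Yₖ+Yₖ₋₁) = (1/5)(0.0030+0.0000) + (1/5)(0.0130+0.0030) + (1/5)(0.0600+0.0130) + (1/5)(0.4260+0.0600) + (1/5)(1.0000+0.4260)
  = 0.0006 + 0.0032 + 0.0146 + 0.0972 + 0.2852 = 0.4008
G = 1 − 0.4008 = 0.5992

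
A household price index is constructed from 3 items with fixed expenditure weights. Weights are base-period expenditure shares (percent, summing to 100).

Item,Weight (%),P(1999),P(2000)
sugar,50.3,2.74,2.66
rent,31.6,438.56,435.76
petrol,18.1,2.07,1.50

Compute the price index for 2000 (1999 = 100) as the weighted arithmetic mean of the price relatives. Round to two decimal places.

93.35

sugar: 50.3 × (2.66/2.74) = 50.3 × 0.970803 = 48.8314
rent: 31.6 × (435.76/438.56) = 31.6 × 0.993615 = 31.3982
petrol: 18.1 × (1.50/2.07) = 18.1 × 0.724638 = 13.1159
Index = Σ wᵢ·(p₁ᵢ/p₀ᵢ) = 48.8314 + 31.3982 + 13.1159 = 93.3456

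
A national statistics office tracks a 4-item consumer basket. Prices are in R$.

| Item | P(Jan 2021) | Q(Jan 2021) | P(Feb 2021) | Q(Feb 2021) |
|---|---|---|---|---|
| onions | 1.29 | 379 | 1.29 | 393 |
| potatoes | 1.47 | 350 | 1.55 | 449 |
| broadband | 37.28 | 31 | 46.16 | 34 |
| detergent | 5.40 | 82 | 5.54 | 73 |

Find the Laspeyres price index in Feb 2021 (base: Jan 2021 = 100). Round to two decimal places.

Laspeyres price index uses base-period quantities as weights.
ΣP(Feb 2021)·Q(Jan 2021) = 1.29×379 + 1.55×350 + 46.16×31 + 5.54×82 = 488.91 + 542.5 + 1430.96 + 454.28 = 2916.65
ΣP(Jan 2021)·Q(Jan 2021) = 1.29×379 + 1.47×350 + 37.28×31 + 5.40×82 = 488.91 + 514.5 + 1155.68 + 442.8 = 2601.89
Index = 2916.65 / 2601.89 × 100 = 112.0974

112.10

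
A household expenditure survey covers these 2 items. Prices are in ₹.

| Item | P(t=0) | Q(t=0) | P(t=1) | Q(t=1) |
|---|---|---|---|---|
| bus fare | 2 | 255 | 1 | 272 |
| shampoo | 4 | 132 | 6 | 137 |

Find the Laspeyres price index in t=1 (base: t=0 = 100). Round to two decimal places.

Laspeyres price index uses base-period quantities as weights.
ΣP(t=1)·Q(t=0) = 1×255 + 6×132 = 255 + 792 = 1047
ΣP(t=0)·Q(t=0) = 2×255 + 4×132 = 510 + 528 = 1038
Index = 1047 / 1038 × 100 = 100.8671

100.87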